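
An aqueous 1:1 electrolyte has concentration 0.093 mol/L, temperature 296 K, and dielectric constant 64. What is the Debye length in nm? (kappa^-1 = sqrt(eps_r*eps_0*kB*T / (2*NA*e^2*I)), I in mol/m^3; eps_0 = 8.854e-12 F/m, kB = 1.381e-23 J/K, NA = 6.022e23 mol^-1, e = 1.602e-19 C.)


Ionic strength I = 0.093 * 1^2 * 1000 = 93 mol/m^3
kappa^-1 = sqrt(64 * 8.854e-12 * 1.381e-23 * 296 / (2 * 6.022e23 * (1.602e-19)^2 * 93))
kappa^-1 = 0.898 nm

0.898


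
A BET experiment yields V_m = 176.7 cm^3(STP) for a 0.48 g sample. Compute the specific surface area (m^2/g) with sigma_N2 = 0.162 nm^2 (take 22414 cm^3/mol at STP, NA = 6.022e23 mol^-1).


Number of moles in monolayer = V_m / 22414 = 176.7 / 22414 = 0.00788347
Number of molecules = moles * NA = 0.00788347 * 6.022e23
SA = molecules * sigma / mass
SA = (176.7 / 22414) * 6.022e23 * 0.162e-18 / 0.48
SA = 1602.3 m^2/g

1602.3


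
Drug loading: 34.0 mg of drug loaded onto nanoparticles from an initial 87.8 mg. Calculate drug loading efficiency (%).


Drug loading efficiency = (drug loaded / drug initial) * 100
DLE = 34.0 / 87.8 * 100
DLE = 0.3872 * 100
DLE = 38.72%

38.72


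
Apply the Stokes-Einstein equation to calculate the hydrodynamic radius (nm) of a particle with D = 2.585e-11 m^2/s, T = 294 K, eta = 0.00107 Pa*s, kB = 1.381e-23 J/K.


Stokes-Einstein: R = kB*T / (6*pi*eta*D)
R = 1.381e-23 * 294 / (6 * pi * 0.00107 * 2.585e-11)
R = 7.78746e-09 m = 7.79 nm

7.79


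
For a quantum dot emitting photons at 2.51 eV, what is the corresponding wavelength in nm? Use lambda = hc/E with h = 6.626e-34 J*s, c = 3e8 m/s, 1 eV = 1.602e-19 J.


Convert energy: E = 2.51 eV = 2.51 * 1.602e-19 = 4.02102e-19 J
lambda = h*c / E = 6.626e-34 * 3e8 / 4.02102e-19
lambda = 4.94352e-07 m = 494.4 nm

494.4


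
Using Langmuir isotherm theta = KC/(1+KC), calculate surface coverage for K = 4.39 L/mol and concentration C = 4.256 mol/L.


Langmuir isotherm: theta = K*C / (1 + K*C)
K*C = 4.39 * 4.256 = 18.68384
theta = 18.68384 / (1 + 18.68384) = 18.68384 / 19.68384
theta = 0.9492

0.9492


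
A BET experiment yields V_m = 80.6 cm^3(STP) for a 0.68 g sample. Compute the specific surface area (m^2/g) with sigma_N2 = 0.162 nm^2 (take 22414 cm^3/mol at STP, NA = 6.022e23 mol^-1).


Number of moles in monolayer = V_m / 22414 = 80.6 / 22414 = 0.00359597
Number of molecules = moles * NA = 0.00359597 * 6.022e23
SA = molecules * sigma / mass
SA = (80.6 / 22414) * 6.022e23 * 0.162e-18 / 0.68
SA = 515.9 m^2/g

515.9


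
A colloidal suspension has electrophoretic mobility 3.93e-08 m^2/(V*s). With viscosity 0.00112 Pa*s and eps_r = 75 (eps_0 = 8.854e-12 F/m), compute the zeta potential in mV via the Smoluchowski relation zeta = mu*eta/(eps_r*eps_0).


Smoluchowski equation: zeta = mu * eta / (eps_r * eps_0)
zeta = 3.93e-08 * 0.00112 / (75 * 8.854e-12)
zeta = 0.066284 V = 66.28 mV

66.28


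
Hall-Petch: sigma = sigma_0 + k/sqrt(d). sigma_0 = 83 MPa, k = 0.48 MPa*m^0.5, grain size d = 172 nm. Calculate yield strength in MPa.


d = 172 nm = 1.72e-07 m
sqrt(d) = 0.0004147288
Hall-Petch contribution = k / sqrt(d) = 0.48 / 0.0004147288 = 1157.4 MPa
sigma = sigma_0 + k/sqrt(d) = 83 + 1157.4 = 1240.4 MPa

1240.4


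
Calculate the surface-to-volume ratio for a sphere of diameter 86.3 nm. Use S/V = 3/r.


Radius r = 86.3/2 = 43.15 nm
S/V = 3 / r = 3 / 43.15
S/V = 0.0695 nm^-1

0.0695


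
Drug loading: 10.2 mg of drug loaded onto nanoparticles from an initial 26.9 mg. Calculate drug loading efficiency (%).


Drug loading efficiency = (drug loaded / drug initial) * 100
DLE = 10.2 / 26.9 * 100
DLE = 0.3792 * 100
DLE = 37.92%

37.92


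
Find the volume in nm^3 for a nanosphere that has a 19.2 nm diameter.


Radius r = 19.2/2 = 9.6 nm
Volume V = (4/3) * pi * r^3
V = (4/3) * pi * (9.6)^3
V = 3705.97 nm^3

3705.97


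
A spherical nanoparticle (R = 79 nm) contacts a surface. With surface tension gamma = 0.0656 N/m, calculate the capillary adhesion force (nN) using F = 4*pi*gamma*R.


Convert radius: R = 79 nm = 7.9e-08 m
F = 4 * pi * gamma * R
F = 4 * pi * 0.0656 * 7.9e-08
F = 6.5124e-08 N = 65.124 nN

65.124


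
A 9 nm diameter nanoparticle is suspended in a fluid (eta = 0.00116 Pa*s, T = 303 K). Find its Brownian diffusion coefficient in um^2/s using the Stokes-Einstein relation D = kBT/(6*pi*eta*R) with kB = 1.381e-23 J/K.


Radius R = 9/2 = 4.5 nm = 4.5e-09 m
D = kB*T / (6*pi*eta*R)
D = 1.381e-23 * 303 / (6 * pi * 0.00116 * 4.5e-09)
D = 4.2527e-11 m^2/s = 42.527 um^2/s

42.527


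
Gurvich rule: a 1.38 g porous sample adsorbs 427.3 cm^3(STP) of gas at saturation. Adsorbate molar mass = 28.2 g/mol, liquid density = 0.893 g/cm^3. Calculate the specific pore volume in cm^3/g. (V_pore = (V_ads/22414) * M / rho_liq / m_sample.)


Moles adsorbed n = V_ads / 22414 = 427.3 / 22414 = 1.906398e-02 mol
Liquid volume V_liq = n * M / rho_liq = 1.906398e-02 * 28.2 / 0.893 = 0.60202 cm^3
Specific pore volume V_pore = V_liq / m_sample = 0.60202 / 1.38
V_pore = 0.4362 cm^3/g

0.4362


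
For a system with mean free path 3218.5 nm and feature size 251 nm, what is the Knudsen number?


Knudsen number Kn = lambda / L
Kn = 3218.5 / 251
Kn = 12.8227

12.8227


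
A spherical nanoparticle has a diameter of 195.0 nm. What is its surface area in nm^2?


Radius r = 195.0/2 = 97.5 nm
Surface area SA = 4 * pi * r^2
SA = 4 * pi * (97.5)^2
SA = 119459.06 nm^2

119459.06


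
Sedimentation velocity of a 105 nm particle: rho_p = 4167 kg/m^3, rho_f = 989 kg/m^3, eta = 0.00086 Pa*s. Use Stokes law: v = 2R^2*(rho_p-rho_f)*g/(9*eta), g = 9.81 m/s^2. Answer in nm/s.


Radius R = 105/2 nm = 5.25e-08 m
Density difference = 4167 - 989 = 3178 kg/m^3
v = 2 * R^2 * (rho_p - rho_f) * g / (9 * eta)
v = 2 * (5.25e-08)^2 * 3178 * 9.81 / (9 * 0.00086)
v = 2.2204e-08 m/s = 22.204 nm/s

22.204


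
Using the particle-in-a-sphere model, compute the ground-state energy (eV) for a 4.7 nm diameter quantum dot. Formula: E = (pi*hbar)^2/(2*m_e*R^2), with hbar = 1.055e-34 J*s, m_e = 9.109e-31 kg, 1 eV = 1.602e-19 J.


Radius R = 4.7/2 = 2.35 nm = 2.35e-09 m
E = (pi * 1.055e-34)^2 / (2 * 9.109e-31 * (2.35e-09)^2)
E(J) = 1.09186e-20
E = E(J) / 1.602e-19 = 0.0682 eV

0.0682


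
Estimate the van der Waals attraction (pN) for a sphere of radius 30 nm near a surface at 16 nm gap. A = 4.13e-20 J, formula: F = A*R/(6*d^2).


Convert to SI: R = 30 nm = 3e-08 m, d = 16 nm = 1.6e-08 m
F = A * R / (6 * d^2)
F = 4.13e-20 * 3e-08 / (6 * (1.6e-08)^2)
F = 8.06641e-13 N = 0.807 pN

0.807


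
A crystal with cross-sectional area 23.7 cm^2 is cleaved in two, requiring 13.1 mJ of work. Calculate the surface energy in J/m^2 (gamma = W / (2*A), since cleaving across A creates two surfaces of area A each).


Convert: A = 23.7 cm^2 = 0.00237 m^2, W = 13.1 mJ = 0.0131 J
Cleaving exposes two faces of area A, so total new surface = 2*A and gamma = W / (2*A)
gamma = 0.0131 / (2 * 0.00237)
gamma = 2.764 J/m^2

2.764


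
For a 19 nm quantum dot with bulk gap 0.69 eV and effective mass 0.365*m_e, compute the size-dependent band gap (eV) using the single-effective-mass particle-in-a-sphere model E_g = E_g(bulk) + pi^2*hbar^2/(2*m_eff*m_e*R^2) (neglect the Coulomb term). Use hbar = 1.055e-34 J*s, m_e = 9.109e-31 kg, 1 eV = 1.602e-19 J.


Radius R = 19/2 nm = 9.5e-09 m
Confinement energy dE = pi^2 * hbar^2 / (2 * m_eff * m_e * R^2)
dE = pi^2 * (1.055e-34)^2 / (2 * 0.365 * 9.109e-31 * (9.5e-09)^2) J, divided by 1.602e-19 J/eV
dE = 0.0114 eV
Total band gap = E_g(bulk) + dE = 0.69 + 0.0114 = 0.7014 eV

0.7014


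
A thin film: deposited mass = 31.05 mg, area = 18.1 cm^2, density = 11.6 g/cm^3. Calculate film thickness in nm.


Convert: m = 31.05 mg = 3.1050e-05 kg, A = 18.1 cm^2 = 1.8100e-03 m^2, rho = 11.6 g/cm^3 = 11600 kg/m^3
t = m / (A * rho)
t = 3.1050e-05 / (1.8100e-03 * 11600)
t = 1.4789e-06 m = 1478.9 nm

1478.9


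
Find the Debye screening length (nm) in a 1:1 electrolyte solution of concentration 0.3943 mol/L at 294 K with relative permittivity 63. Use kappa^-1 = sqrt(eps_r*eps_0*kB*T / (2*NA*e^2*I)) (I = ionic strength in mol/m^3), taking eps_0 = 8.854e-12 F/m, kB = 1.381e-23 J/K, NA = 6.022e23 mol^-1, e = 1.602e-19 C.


Ionic strength I = 0.3943 * 1^2 * 1000 = 394.3 mol/m^3
kappa^-1 = sqrt(63 * 8.854e-12 * 1.381e-23 * 294 / (2 * 6.022e23 * (1.602e-19)^2 * 394.3))
kappa^-1 = 0.431 nm

0.431


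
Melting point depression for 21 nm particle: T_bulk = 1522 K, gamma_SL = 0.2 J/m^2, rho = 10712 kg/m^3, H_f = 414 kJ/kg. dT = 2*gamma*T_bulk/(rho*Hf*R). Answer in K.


Radius R = 21/2 = 10.5 nm = 1.05e-08 m
Convert H_f = 414 kJ/kg = 414000 J/kg
dT = 2 * gamma_SL * T_bulk / (rho * H_f * R)
dT = 2 * 0.2 * 1522 / (10712 * 414000 * 1.05e-08)
dT = 13.1 K

13.1


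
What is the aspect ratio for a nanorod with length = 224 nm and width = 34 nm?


Aspect ratio AR = length / diameter
AR = 224 / 34
AR = 6.59

6.59


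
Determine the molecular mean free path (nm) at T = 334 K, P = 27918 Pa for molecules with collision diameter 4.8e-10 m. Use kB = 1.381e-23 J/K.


Mean free path: lambda = kB*T / (sqrt(2) * pi * d^2 * P)
lambda = 1.381e-23 * 334 / (sqrt(2) * pi * (4.8e-10)^2 * 27918)
lambda = 1.61402e-07 m
lambda = 161.4 nm

161.4


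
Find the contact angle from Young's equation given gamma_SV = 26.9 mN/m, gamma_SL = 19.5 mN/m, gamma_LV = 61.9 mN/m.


cos(theta) = (gamma_SV - gamma_SL) / gamma_LV
cos(theta) = (26.9 - 19.5) / 61.9
cos(theta) = 0.119548
theta = arccos(0.119548) = 83.13 degrees

83.13


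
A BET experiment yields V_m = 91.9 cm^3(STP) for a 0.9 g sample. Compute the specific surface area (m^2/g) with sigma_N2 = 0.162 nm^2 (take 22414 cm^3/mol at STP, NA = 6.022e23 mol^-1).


Number of moles in monolayer = V_m / 22414 = 91.9 / 22414 = 0.00410012
Number of molecules = moles * NA = 0.00410012 * 6.022e23
SA = molecules * sigma / mass
SA = (91.9 / 22414) * 6.022e23 * 0.162e-18 / 0.9
SA = 444.4 m^2/g

444.4


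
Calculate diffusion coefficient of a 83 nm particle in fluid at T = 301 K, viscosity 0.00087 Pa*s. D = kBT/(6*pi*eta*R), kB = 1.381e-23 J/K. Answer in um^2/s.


Radius R = 83/2 = 41.5 nm = 4.15e-08 m
D = kB*T / (6*pi*eta*R)
D = 1.381e-23 * 301 / (6 * pi * 0.00087 * 4.15e-08)
D = 6.1079e-12 m^2/s = 6.108 um^2/s

6.108


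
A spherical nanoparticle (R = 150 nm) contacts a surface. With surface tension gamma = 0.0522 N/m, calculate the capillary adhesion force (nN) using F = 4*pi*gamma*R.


Convert radius: R = 150 nm = 1.5e-07 m
F = 4 * pi * gamma * R
F = 4 * pi * 0.0522 * 1.5e-07
F = 9.83947e-08 N = 98.3947 nN

98.3947


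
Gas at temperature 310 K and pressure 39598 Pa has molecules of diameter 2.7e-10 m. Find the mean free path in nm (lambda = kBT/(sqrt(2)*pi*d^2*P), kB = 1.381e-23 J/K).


Mean free path: lambda = kB*T / (sqrt(2) * pi * d^2 * P)
lambda = 1.381e-23 * 310 / (sqrt(2) * pi * (2.7e-10)^2 * 39598)
lambda = 3.33803e-07 m
lambda = 333.8 nm

333.8


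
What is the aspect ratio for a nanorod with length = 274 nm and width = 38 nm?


Aspect ratio AR = length / diameter
AR = 274 / 38
AR = 7.21

7.21


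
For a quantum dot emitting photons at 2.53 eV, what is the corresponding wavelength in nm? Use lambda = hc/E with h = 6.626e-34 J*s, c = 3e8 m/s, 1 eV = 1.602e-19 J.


Convert energy: E = 2.53 eV = 2.53 * 1.602e-19 = 4.05306e-19 J
lambda = h*c / E = 6.626e-34 * 3e8 / 4.05306e-19
lambda = 4.90444e-07 m = 490.4 nm

490.4


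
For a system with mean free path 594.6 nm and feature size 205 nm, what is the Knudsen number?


Knudsen number Kn = lambda / L
Kn = 594.6 / 205
Kn = 2.9005

2.9005


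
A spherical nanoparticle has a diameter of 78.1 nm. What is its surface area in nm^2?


Radius r = 78.1/2 = 39.05 nm
Surface area SA = 4 * pi * r^2
SA = 4 * pi * (39.05)^2
SA = 19162.49 nm^2

19162.49


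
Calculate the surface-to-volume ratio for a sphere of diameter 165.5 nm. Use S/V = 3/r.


Radius r = 165.5/2 = 82.75 nm
S/V = 3 / r = 3 / 82.75
S/V = 0.0363 nm^-1

0.0363


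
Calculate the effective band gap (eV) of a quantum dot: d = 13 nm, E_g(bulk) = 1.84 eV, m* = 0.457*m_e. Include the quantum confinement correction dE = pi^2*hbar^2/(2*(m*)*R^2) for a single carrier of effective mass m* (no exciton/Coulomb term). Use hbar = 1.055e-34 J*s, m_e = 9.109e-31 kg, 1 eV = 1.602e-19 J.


Radius R = 13/2 nm = 6.5e-09 m
Confinement energy dE = pi^2 * hbar^2 / (2 * m_eff * m_e * R^2)
dE = pi^2 * (1.055e-34)^2 / (2 * 0.457 * 9.109e-31 * (6.5e-09)^2) J, divided by 1.602e-19 J/eV
dE = 0.0195 eV
Total band gap = E_g(bulk) + dE = 1.84 + 0.0195 = 1.8595 eV

1.8595


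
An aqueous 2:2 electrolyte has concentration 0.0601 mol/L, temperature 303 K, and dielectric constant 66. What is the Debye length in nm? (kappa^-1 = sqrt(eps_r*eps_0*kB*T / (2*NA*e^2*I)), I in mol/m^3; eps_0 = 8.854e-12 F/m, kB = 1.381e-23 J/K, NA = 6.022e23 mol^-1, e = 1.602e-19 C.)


Ionic strength I = 0.0601 * 2^2 * 1000 = 240.4 mol/m^3
kappa^-1 = sqrt(66 * 8.854e-12 * 1.381e-23 * 303 / (2 * 6.022e23 * (1.602e-19)^2 * 240.4))
kappa^-1 = 0.574 nm

0.574


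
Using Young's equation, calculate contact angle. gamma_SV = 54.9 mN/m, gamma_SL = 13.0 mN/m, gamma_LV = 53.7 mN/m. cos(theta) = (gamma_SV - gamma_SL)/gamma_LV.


cos(theta) = (gamma_SV - gamma_SL) / gamma_LV
cos(theta) = (54.9 - 13.0) / 53.7
cos(theta) = 0.780261
theta = arccos(0.780261) = 38.72 degrees

38.72


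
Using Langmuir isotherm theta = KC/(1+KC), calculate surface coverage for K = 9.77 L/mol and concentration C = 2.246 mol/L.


Langmuir isotherm: theta = K*C / (1 + K*C)
K*C = 9.77 * 2.246 = 21.94342
theta = 21.94342 / (1 + 21.94342) = 21.94342 / 22.94342
theta = 0.9564

0.9564


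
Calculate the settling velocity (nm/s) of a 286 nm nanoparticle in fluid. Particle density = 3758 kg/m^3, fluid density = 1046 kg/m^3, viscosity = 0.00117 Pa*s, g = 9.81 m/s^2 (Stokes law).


Radius R = 286/2 nm = 1.43e-07 m
Density difference = 3758 - 1046 = 2712 kg/m^3
v = 2 * R^2 * (rho_p - rho_f) * g / (9 * eta)
v = 2 * (1.43e-07)^2 * 2712 * 9.81 / (9 * 0.00117)
v = 1.03331e-07 m/s = 103.3314 nm/s

103.3314


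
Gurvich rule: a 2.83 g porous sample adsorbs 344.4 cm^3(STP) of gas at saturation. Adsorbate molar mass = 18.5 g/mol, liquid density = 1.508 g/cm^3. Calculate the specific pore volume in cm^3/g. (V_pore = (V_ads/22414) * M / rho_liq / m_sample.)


Moles adsorbed n = V_ads / 22414 = 344.4 / 22414 = 1.536540e-02 mol
Liquid volume V_liq = n * M / rho_liq = 1.536540e-02 * 18.5 / 1.508 = 0.18850 cm^3
Specific pore volume V_pore = V_liq / m_sample = 0.18850 / 2.83
V_pore = 0.0666 cm^3/g

0.0666


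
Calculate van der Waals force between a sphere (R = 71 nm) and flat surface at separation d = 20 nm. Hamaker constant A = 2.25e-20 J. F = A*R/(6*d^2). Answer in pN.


Convert to SI: R = 71 nm = 7.1e-08 m, d = 20 nm = 2e-08 m
F = A * R / (6 * d^2)
F = 2.25e-20 * 7.1e-08 / (6 * (2e-08)^2)
F = 6.65625e-13 N = 0.666 pN

0.666


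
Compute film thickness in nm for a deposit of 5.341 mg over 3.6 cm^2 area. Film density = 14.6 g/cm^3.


Convert: m = 5.341 mg = 5.3410e-06 kg, A = 3.6 cm^2 = 3.6000e-04 m^2, rho = 14.6 g/cm^3 = 14600 kg/m^3
t = m / (A * rho)
t = 5.3410e-06 / (3.6000e-04 * 14600)
t = 1.0162e-06 m = 1016.2 nm

1016.2


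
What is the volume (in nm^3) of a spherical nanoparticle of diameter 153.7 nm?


Radius r = 153.7/2 = 76.85 nm
Volume V = (4/3) * pi * r^3
V = (4/3) * pi * (76.85)^3
V = 1901166.81 nm^3

1901166.81


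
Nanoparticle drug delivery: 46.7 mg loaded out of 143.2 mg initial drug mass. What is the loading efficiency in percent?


Drug loading efficiency = (drug loaded / drug initial) * 100
DLE = 46.7 / 143.2 * 100
DLE = 0.3261 * 100
DLE = 32.61%

32.61


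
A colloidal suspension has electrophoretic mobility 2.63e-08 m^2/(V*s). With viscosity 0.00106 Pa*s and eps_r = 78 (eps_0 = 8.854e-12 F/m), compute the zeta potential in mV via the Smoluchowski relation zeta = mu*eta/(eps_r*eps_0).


Smoluchowski equation: zeta = mu * eta / (eps_r * eps_0)
zeta = 2.63e-08 * 0.00106 / (78 * 8.854e-12)
zeta = 0.040367 V = 40.37 mV

40.37


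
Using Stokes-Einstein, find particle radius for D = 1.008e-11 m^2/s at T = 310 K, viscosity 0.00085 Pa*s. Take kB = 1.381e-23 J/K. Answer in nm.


Stokes-Einstein: R = kB*T / (6*pi*eta*D)
R = 1.381e-23 * 310 / (6 * pi * 0.00085 * 1.008e-11)
R = 2.65079e-08 m = 26.51 nm

26.51


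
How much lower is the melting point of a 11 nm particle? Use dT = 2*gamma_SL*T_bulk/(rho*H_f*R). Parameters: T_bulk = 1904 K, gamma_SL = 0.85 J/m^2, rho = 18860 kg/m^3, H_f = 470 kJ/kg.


Radius R = 11/2 = 5.5 nm = 5.5e-09 m
Convert H_f = 470 kJ/kg = 470000 J/kg
dT = 2 * gamma_SL * T_bulk / (rho * H_f * R)
dT = 2 * 0.85 * 1904 / (18860 * 470000 * 5.5e-09)
dT = 66.4 K

66.4


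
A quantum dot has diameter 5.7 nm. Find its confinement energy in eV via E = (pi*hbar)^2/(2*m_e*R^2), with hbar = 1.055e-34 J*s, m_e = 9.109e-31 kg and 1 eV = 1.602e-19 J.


Radius R = 5.7/2 = 2.85 nm = 2.85e-09 m
E = (pi * 1.055e-34)^2 / (2 * 9.109e-31 * (2.85e-09)^2)
E(J) = 7.42359e-21
E = E(J) / 1.602e-19 = 0.0463 eV

0.0463


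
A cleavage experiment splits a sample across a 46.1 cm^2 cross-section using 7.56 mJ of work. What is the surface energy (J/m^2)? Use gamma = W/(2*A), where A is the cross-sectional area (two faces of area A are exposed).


Convert: A = 46.1 cm^2 = 0.00461 m^2, W = 7.56 mJ = 0.00756 J
Cleaving exposes two faces of area A, so total new surface = 2*A and gamma = W / (2*A)
gamma = 0.00756 / (2 * 0.00461)
gamma = 0.82 J/m^2

0.82


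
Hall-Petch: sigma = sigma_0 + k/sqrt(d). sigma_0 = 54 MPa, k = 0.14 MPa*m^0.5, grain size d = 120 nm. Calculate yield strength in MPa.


d = 120 nm = 1.2e-07 m
sqrt(d) = 0.0003464102
Hall-Petch contribution = k / sqrt(d) = 0.14 / 0.0003464102 = 404.1 MPa
sigma = sigma_0 + k/sqrt(d) = 54 + 404.1 = 458.1 MPa

458.1


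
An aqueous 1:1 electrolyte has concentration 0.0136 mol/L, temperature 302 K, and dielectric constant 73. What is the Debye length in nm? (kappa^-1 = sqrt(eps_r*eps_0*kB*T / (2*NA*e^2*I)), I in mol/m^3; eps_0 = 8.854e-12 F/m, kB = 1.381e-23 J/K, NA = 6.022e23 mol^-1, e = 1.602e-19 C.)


Ionic strength I = 0.0136 * 1^2 * 1000 = 13.6 mol/m^3
kappa^-1 = sqrt(73 * 8.854e-12 * 1.381e-23 * 302 / (2 * 6.022e23 * (1.602e-19)^2 * 13.6))
kappa^-1 = 2.532 nm

2.532


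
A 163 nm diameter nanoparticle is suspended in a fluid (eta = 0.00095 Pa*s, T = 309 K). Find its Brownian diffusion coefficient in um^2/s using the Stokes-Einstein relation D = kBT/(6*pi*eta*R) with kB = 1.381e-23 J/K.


Radius R = 163/2 = 81.5 nm = 8.15e-08 m
D = kB*T / (6*pi*eta*R)
D = 1.381e-23 * 309 / (6 * pi * 0.00095 * 8.15e-08)
D = 2.92395e-12 m^2/s = 2.924 um^2/s

2.924


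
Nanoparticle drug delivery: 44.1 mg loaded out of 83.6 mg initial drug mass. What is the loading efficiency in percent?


Drug loading efficiency = (drug loaded / drug initial) * 100
DLE = 44.1 / 83.6 * 100
DLE = 0.5275 * 100
DLE = 52.75%

52.75


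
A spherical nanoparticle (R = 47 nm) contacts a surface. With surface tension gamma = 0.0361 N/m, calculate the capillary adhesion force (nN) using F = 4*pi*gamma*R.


Convert radius: R = 47 nm = 4.7e-08 m
F = 4 * pi * gamma * R
F = 4 * pi * 0.0361 * 4.7e-08
F = 2.13214e-08 N = 21.3214 nN

21.3214


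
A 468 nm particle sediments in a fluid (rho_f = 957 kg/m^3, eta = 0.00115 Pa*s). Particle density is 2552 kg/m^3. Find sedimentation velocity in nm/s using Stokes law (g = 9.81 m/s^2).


Radius R = 468/2 nm = 2.34e-07 m
Density difference = 2552 - 957 = 1595 kg/m^3
v = 2 * R^2 * (rho_p - rho_f) * g / (9 * eta)
v = 2 * (2.34e-07)^2 * 1595 * 9.81 / (9 * 0.00115)
v = 1.65558e-07 m/s = 165.5583 nm/s

165.5583


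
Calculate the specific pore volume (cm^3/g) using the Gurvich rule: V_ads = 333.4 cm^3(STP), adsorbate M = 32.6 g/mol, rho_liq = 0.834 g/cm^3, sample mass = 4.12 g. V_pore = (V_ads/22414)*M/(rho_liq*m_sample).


Moles adsorbed n = V_ads / 22414 = 333.4 / 22414 = 1.487463e-02 mol
Liquid volume V_liq = n * M / rho_liq = 1.487463e-02 * 32.6 / 0.834 = 0.58143 cm^3
Specific pore volume V_pore = V_liq / m_sample = 0.58143 / 4.12
V_pore = 0.1411 cm^3/g

0.1411


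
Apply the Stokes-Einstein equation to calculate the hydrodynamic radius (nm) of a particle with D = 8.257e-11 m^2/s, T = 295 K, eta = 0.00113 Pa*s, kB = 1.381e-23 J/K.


Stokes-Einstein: R = kB*T / (6*pi*eta*D)
R = 1.381e-23 * 295 / (6 * pi * 0.00113 * 8.257e-11)
R = 2.3164e-09 m = 2.32 nm

2.32


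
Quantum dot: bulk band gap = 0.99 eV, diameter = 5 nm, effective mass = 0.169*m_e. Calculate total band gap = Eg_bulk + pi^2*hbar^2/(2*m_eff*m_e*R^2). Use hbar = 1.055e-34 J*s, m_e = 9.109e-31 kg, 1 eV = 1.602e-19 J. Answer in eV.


Radius R = 5/2 nm = 2.5e-09 m
Confinement energy dE = pi^2 * hbar^2 / (2 * m_eff * m_e * R^2)
dE = pi^2 * (1.055e-34)^2 / (2 * 0.169 * 9.109e-31 * (2.5e-09)^2) J, divided by 1.602e-19 J/eV
dE = 0.3563 eV
Total band gap = E_g(bulk) + dE = 0.99 + 0.3563 = 1.3463 eV

1.3463


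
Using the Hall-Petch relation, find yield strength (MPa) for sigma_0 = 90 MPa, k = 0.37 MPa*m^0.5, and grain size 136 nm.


d = 136 nm = 1.36e-07 m
sqrt(d) = 0.0003687818
Hall-Petch contribution = k / sqrt(d) = 0.37 / 0.0003687818 = 1003.3 MPa
sigma = sigma_0 + k/sqrt(d) = 90 + 1003.3 = 1093.3 MPa

1093.3


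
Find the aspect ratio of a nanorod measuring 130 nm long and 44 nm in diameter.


Aspect ratio AR = length / diameter
AR = 130 / 44
AR = 2.95

2.95


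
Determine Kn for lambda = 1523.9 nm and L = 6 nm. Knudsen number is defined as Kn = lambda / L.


Knudsen number Kn = lambda / L
Kn = 1523.9 / 6
Kn = 253.9833

253.9833


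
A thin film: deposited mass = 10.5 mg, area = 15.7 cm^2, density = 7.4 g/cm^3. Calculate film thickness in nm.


Convert: m = 10.5 mg = 1.0500e-05 kg, A = 15.7 cm^2 = 1.5700e-03 m^2, rho = 7.4 g/cm^3 = 7400 kg/m^3
t = m / (A * rho)
t = 1.0500e-05 / (1.5700e-03 * 7400)
t = 9.0377e-07 m = 903.8 nm

903.8


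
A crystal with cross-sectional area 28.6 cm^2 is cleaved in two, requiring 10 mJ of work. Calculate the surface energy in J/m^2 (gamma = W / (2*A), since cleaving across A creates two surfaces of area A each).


Convert: A = 28.6 cm^2 = 0.00286 m^2, W = 10 mJ = 0.01 J
Cleaving exposes two faces of area A, so total new surface = 2*A and gamma = W / (2*A)
gamma = 0.01 / (2 * 0.00286)
gamma = 1.748 J/m^2

1.748


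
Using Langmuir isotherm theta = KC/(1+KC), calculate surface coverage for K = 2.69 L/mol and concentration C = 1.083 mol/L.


Langmuir isotherm: theta = K*C / (1 + K*C)
K*C = 2.69 * 1.083 = 2.91327
theta = 2.91327 / (1 + 2.91327) = 2.91327 / 3.91327
theta = 0.7445

0.7445


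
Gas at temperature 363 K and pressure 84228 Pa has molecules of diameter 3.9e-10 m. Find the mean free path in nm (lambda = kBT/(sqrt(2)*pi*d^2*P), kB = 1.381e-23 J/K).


Mean free path: lambda = kB*T / (sqrt(2) * pi * d^2 * P)
lambda = 1.381e-23 * 363 / (sqrt(2) * pi * (3.9e-10)^2 * 84228)
lambda = 8.80744e-08 m
lambda = 88.07 nm

88.07


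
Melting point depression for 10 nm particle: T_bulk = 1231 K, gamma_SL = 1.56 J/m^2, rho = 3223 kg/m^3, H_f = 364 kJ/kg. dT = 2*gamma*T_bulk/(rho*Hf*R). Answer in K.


Radius R = 10/2 = 5 nm = 5e-09 m
Convert H_f = 364 kJ/kg = 364000 J/kg
dT = 2 * gamma_SL * T_bulk / (rho * H_f * R)
dT = 2 * 1.56 * 1231 / (3223 * 364000 * 5e-09)
dT = 654.8 K

654.8


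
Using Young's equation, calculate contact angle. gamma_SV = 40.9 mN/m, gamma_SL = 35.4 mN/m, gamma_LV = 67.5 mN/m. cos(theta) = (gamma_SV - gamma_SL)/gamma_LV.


cos(theta) = (gamma_SV - gamma_SL) / gamma_LV
cos(theta) = (40.9 - 35.4) / 67.5
cos(theta) = 0.081481
theta = arccos(0.081481) = 85.33 degrees

85.33


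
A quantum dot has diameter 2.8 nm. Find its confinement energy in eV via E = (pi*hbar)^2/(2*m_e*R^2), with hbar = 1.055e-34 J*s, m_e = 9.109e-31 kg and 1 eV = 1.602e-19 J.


Radius R = 2.8/2 = 1.4 nm = 1.4e-09 m
E = (pi * 1.055e-34)^2 / (2 * 9.109e-31 * (1.4e-09)^2)
E(J) = 3.07644e-20
E = E(J) / 1.602e-19 = 0.192 eV

0.192


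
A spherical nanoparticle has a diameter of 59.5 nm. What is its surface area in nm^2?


Radius r = 59.5/2 = 29.75 nm
Surface area SA = 4 * pi * r^2
SA = 4 * pi * (29.75)^2
SA = 11122.02 nm^2

11122.02


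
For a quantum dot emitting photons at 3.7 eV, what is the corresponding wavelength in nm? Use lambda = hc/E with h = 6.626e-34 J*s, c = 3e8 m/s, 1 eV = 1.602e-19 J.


Convert energy: E = 3.7 eV = 3.7 * 1.602e-19 = 5.9274e-19 J
lambda = h*c / E = 6.626e-34 * 3e8 / 5.9274e-19
lambda = 3.35358e-07 m = 335.4 nm

335.4


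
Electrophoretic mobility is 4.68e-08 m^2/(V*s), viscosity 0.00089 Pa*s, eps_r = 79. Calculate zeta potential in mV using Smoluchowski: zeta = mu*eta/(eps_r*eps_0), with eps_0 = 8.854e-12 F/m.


Smoluchowski equation: zeta = mu * eta / (eps_r * eps_0)
zeta = 4.68e-08 * 0.00089 / (79 * 8.854e-12)
zeta = 0.059548 V = 59.55 mV

59.55


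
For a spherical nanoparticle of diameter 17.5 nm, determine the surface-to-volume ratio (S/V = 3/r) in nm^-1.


Radius r = 17.5/2 = 8.75 nm
S/V = 3 / r = 3 / 8.75
S/V = 0.3429 nm^-1

0.3429


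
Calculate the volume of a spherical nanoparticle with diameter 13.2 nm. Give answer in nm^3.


Radius r = 13.2/2 = 6.6 nm
Volume V = (4/3) * pi * r^3
V = (4/3) * pi * (6.6)^3
V = 1204.26 nm^3

1204.26


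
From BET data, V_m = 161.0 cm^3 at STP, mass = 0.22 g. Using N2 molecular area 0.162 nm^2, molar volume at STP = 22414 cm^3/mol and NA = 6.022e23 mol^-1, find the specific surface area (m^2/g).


Number of moles in monolayer = V_m / 22414 = 161.0 / 22414 = 0.00718301
Number of molecules = moles * NA = 0.00718301 * 6.022e23
SA = molecules * sigma / mass
SA = (161.0 / 22414) * 6.022e23 * 0.162e-18 / 0.22
SA = 3185.2 m^2/g

3185.2


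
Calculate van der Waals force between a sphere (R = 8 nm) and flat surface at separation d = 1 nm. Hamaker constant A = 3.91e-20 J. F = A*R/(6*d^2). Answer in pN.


Convert to SI: R = 8 nm = 8e-09 m, d = 1 nm = 1e-09 m
F = A * R / (6 * d^2)
F = 3.91e-20 * 8e-09 / (6 * (1e-09)^2)
F = 5.21333e-11 N = 52.133 pN

52.133


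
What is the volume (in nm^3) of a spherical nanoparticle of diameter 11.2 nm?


Radius r = 11.2/2 = 5.6 nm
Volume V = (4/3) * pi * r^3
V = (4/3) * pi * (5.6)^3
V = 735.62 nm^3

735.62


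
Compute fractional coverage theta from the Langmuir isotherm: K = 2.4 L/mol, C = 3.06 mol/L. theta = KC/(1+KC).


Langmuir isotherm: theta = K*C / (1 + K*C)
K*C = 2.4 * 3.06 = 7.344
theta = 7.344 / (1 + 7.344) = 7.344 / 8.344
theta = 0.8802

0.8802


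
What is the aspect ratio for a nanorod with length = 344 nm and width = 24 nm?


Aspect ratio AR = length / diameter
AR = 344 / 24
AR = 14.33

14.33


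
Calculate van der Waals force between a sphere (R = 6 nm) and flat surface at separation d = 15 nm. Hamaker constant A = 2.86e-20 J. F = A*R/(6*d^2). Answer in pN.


Convert to SI: R = 6 nm = 6e-09 m, d = 15 nm = 1.5e-08 m
F = A * R / (6 * d^2)
F = 2.86e-20 * 6e-09 / (6 * (1.5e-08)^2)
F = 1.27111e-13 N = 0.127 pN

0.127


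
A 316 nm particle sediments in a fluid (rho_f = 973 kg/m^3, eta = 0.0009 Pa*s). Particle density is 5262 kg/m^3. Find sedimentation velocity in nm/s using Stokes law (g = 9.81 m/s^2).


Radius R = 316/2 nm = 1.58e-07 m
Density difference = 5262 - 973 = 4289 kg/m^3
v = 2 * R^2 * (rho_p - rho_f) * g / (9 * eta)
v = 2 * (1.58e-07)^2 * 4289 * 9.81 / (9 * 0.0009)
v = 2.59349e-07 m/s = 259.3488 nm/s

259.3488


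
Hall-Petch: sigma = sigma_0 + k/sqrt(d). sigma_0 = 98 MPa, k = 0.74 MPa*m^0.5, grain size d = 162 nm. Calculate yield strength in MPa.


d = 162 nm = 1.62e-07 m
sqrt(d) = 0.0004024922
Hall-Petch contribution = k / sqrt(d) = 0.74 / 0.0004024922 = 1838.5 MPa
sigma = sigma_0 + k/sqrt(d) = 98 + 1838.5 = 1936.5 MPa

1936.5


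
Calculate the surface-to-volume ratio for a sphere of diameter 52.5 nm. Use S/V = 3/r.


Radius r = 52.5/2 = 26.25 nm
S/V = 3 / r = 3 / 26.25
S/V = 0.1143 nm^-1

0.1143


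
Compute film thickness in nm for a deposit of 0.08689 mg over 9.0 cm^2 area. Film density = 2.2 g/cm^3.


Convert: m = 0.08689 mg = 8.6890e-08 kg, A = 9.0 cm^2 = 9.0000e-04 m^2, rho = 2.2 g/cm^3 = 2200 kg/m^3
t = m / (A * rho)
t = 8.6890e-08 / (9.0000e-04 * 2200)
t = 4.3884e-08 m = 43.9 nm

43.9


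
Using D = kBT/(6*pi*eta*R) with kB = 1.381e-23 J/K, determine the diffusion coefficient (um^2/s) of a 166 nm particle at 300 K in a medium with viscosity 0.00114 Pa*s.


Radius R = 166/2 = 83 nm = 8.3e-08 m
D = kB*T / (6*pi*eta*R)
D = 1.381e-23 * 300 / (6 * pi * 0.00114 * 8.3e-08)
D = 2.3229e-12 m^2/s = 2.323 um^2/s

2.323


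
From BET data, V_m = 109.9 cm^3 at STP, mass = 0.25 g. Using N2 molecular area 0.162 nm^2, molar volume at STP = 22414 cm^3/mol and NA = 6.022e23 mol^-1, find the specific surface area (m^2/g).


Number of moles in monolayer = V_m / 22414 = 109.9 / 22414 = 0.00490319
Number of molecules = moles * NA = 0.00490319 * 6.022e23
SA = molecules * sigma / mass
SA = (109.9 / 22414) * 6.022e23 * 0.162e-18 / 0.25
SA = 1913.3 m^2/g

1913.3


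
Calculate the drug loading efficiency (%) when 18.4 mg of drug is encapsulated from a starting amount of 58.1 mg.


Drug loading efficiency = (drug loaded / drug initial) * 100
DLE = 18.4 / 58.1 * 100
DLE = 0.3167 * 100
DLE = 31.67%

31.67


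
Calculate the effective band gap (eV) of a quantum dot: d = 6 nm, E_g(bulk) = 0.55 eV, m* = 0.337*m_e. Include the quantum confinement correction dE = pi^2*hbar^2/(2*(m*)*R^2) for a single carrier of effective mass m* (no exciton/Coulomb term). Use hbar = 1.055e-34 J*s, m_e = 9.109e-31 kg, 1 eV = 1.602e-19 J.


Radius R = 6/2 nm = 3e-09 m
Confinement energy dE = pi^2 * hbar^2 / (2 * m_eff * m_e * R^2)
dE = pi^2 * (1.055e-34)^2 / (2 * 0.337 * 9.109e-31 * (3e-09)^2) J, divided by 1.602e-19 J/eV
dE = 0.1241 eV
Total band gap = E_g(bulk) + dE = 0.55 + 0.1241 = 0.6741 eV

0.6741


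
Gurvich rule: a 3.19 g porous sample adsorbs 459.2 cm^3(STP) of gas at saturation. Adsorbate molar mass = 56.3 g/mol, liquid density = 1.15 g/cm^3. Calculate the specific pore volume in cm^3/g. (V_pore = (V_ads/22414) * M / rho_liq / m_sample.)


Moles adsorbed n = V_ads / 22414 = 459.2 / 22414 = 2.048720e-02 mol
Liquid volume V_liq = n * M / rho_liq = 2.048720e-02 * 56.3 / 1.15 = 1.00298 cm^3
Specific pore volume V_pore = V_liq / m_sample = 1.00298 / 3.19
V_pore = 0.3144 cm^3/g

0.3144


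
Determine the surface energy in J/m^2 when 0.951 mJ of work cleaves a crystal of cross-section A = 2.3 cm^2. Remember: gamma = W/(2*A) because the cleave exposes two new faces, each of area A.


Convert: A = 2.3 cm^2 = 0.00023 m^2, W = 0.951 mJ = 0.000951 J
Cleaving exposes two faces of area A, so total new surface = 2*A and gamma = W / (2*A)
gamma = 0.000951 / (2 * 0.00023)
gamma = 2.067 J/m^2

2.067


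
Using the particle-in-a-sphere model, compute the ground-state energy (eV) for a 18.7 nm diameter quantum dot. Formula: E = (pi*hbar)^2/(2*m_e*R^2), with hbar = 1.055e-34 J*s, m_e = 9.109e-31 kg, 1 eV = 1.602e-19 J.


Radius R = 18.7/2 = 9.35 nm = 9.35e-09 m
E = (pi * 1.055e-34)^2 / (2 * 9.109e-31 * (9.35e-09)^2)
E(J) = 6.89733e-22
E = E(J) / 1.602e-19 = 0.0043 eV

0.0043


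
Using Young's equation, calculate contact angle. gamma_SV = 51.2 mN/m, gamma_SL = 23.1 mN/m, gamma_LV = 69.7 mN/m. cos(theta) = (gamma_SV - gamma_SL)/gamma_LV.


cos(theta) = (gamma_SV - gamma_SL) / gamma_LV
cos(theta) = (51.2 - 23.1) / 69.7
cos(theta) = 0.403156
theta = arccos(0.403156) = 66.22 degrees

66.22


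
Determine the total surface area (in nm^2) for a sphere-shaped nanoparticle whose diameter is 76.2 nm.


Radius r = 76.2/2 = 38.1 nm
Surface area SA = 4 * pi * r^2
SA = 4 * pi * (38.1)^2
SA = 18241.47 nm^2

18241.47


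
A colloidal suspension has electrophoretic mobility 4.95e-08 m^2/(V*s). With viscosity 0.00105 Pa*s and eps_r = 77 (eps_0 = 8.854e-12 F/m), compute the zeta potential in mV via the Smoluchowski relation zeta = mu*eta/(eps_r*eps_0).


Smoluchowski equation: zeta = mu * eta / (eps_r * eps_0)
zeta = 4.95e-08 * 0.00105 / (77 * 8.854e-12)
zeta = 0.076237 V = 76.24 mV

76.24


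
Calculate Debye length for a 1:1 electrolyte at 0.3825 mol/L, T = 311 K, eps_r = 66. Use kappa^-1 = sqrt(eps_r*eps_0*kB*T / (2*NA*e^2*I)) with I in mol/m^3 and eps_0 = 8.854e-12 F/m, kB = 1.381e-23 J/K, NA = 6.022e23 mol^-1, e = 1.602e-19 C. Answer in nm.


Ionic strength I = 0.3825 * 1^2 * 1000 = 382.5 mol/m^3
kappa^-1 = sqrt(66 * 8.854e-12 * 1.381e-23 * 311 / (2 * 6.022e23 * (1.602e-19)^2 * 382.5))
kappa^-1 = 0.461 nm

0.461


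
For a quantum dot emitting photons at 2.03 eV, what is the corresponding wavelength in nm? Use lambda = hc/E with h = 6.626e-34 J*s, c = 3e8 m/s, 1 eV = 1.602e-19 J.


Convert energy: E = 2.03 eV = 2.03 * 1.602e-19 = 3.25206e-19 J
lambda = h*c / E = 6.626e-34 * 3e8 / 3.25206e-19
lambda = 6.11243e-07 m = 611.2 nm

611.2


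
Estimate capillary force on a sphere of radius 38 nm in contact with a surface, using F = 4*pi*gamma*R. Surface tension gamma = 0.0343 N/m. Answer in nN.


Convert radius: R = 38 nm = 3.8e-08 m
F = 4 * pi * gamma * R
F = 4 * pi * 0.0343 * 3.8e-08
F = 1.6379e-08 N = 16.379 nN

16.379


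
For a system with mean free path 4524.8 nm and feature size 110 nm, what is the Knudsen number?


Knudsen number Kn = lambda / L
Kn = 4524.8 / 110
Kn = 41.1345

41.1345


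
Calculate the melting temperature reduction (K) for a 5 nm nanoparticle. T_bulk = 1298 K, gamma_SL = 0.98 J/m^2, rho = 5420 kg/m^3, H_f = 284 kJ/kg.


Radius R = 5/2 = 2.5 nm = 2.5e-09 m
Convert H_f = 284 kJ/kg = 284000 J/kg
dT = 2 * gamma_SL * T_bulk / (rho * H_f * R)
dT = 2 * 0.98 * 1298 / (5420 * 284000 * 2.5e-09)
dT = 661.1 K

661.1


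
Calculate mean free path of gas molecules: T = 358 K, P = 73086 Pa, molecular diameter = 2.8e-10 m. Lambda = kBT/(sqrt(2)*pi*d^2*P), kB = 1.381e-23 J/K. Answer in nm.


Mean free path: lambda = kB*T / (sqrt(2) * pi * d^2 * P)
lambda = 1.381e-23 * 358 / (sqrt(2) * pi * (2.8e-10)^2 * 73086)
lambda = 1.94206e-07 m
lambda = 194.21 nm

194.21


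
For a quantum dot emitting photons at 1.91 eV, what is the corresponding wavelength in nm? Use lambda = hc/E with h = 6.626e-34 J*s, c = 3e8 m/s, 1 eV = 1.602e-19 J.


Convert energy: E = 1.91 eV = 1.91 * 1.602e-19 = 3.05982e-19 J
lambda = h*c / E = 6.626e-34 * 3e8 / 3.05982e-19
lambda = 6.49646e-07 m = 649.6 nm

649.6


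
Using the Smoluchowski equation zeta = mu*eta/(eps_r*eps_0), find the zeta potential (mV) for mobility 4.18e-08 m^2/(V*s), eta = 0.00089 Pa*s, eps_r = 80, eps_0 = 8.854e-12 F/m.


Smoluchowski equation: zeta = mu * eta / (eps_r * eps_0)
zeta = 4.18e-08 * 0.00089 / (80 * 8.854e-12)
zeta = 0.052521 V = 52.52 mV

52.52


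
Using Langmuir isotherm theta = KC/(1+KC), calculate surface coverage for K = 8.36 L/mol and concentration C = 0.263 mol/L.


Langmuir isotherm: theta = K*C / (1 + K*C)
K*C = 8.36 * 0.263 = 2.19868
theta = 2.19868 / (1 + 2.19868) = 2.19868 / 3.19868
theta = 0.6874

0.6874


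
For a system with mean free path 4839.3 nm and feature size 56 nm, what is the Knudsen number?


Knudsen number Kn = lambda / L
Kn = 4839.3 / 56
Kn = 86.4161

86.4161


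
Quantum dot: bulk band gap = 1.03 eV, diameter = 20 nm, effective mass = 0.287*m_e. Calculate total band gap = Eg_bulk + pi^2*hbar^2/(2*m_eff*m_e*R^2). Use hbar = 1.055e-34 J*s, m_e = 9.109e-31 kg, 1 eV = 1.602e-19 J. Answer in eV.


Radius R = 20/2 nm = 1e-08 m
Confinement energy dE = pi^2 * hbar^2 / (2 * m_eff * m_e * R^2)
dE = pi^2 * (1.055e-34)^2 / (2 * 0.287 * 9.109e-31 * (1e-08)^2) J, divided by 1.602e-19 J/eV
dE = 0.0131 eV
Total band gap = E_g(bulk) + dE = 1.03 + 0.0131 = 1.0431 eV

1.0431


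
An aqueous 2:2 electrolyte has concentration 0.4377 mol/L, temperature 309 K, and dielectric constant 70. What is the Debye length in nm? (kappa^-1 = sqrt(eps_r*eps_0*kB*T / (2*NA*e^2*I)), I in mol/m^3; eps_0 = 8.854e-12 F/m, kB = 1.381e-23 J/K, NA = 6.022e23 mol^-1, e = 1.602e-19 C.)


Ionic strength I = 0.4377 * 2^2 * 1000 = 1750.8 mol/m^3
kappa^-1 = sqrt(70 * 8.854e-12 * 1.381e-23 * 309 / (2 * 6.022e23 * (1.602e-19)^2 * 1750.8))
kappa^-1 = 0.221 nm

0.221


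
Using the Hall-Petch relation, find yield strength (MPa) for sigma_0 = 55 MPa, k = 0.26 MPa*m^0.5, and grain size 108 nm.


d = 108 nm = 1.08e-07 m
sqrt(d) = 0.0003286335
Hall-Petch contribution = k / sqrt(d) = 0.26 / 0.0003286335 = 791.2 MPa
sigma = sigma_0 + k/sqrt(d) = 55 + 791.2 = 846.2 MPa

846.2


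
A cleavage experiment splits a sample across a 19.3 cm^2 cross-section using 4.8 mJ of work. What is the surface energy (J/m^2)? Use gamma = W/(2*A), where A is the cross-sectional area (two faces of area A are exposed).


Convert: A = 19.3 cm^2 = 0.00193 m^2, W = 4.8 mJ = 0.0048 J
Cleaving exposes two faces of area A, so total new surface = 2*A and gamma = W / (2*A)
gamma = 0.0048 / (2 * 0.00193)
gamma = 1.244 J/m^2

1.244


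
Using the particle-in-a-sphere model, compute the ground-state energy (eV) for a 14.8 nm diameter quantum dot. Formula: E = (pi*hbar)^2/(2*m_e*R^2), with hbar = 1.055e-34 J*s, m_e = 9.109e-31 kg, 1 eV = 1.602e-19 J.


Radius R = 14.8/2 = 7.4 nm = 7.4e-09 m
E = (pi * 1.055e-34)^2 / (2 * 9.109e-31 * (7.4e-09)^2)
E(J) = 1.10113e-21
E = E(J) / 1.602e-19 = 0.0069 eV

0.0069


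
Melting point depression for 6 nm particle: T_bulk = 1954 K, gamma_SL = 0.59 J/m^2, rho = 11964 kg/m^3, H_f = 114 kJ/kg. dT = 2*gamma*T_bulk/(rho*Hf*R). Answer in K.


Radius R = 6/2 = 3 nm = 3e-09 m
Convert H_f = 114 kJ/kg = 114000 J/kg
dT = 2 * gamma_SL * T_bulk / (rho * H_f * R)
dT = 2 * 0.59 * 1954 / (11964 * 114000 * 3e-09)
dT = 563.5 K

563.5


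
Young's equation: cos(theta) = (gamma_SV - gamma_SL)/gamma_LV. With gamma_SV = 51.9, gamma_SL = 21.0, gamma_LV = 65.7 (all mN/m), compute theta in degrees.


cos(theta) = (gamma_SV - gamma_SL) / gamma_LV
cos(theta) = (51.9 - 21.0) / 65.7
cos(theta) = 0.47032
theta = arccos(0.47032) = 61.94 degrees

61.94


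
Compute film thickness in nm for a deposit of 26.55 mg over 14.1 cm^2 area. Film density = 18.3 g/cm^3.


Convert: m = 26.55 mg = 2.6550e-05 kg, A = 14.1 cm^2 = 1.4100e-03 m^2, rho = 18.3 g/cm^3 = 18300 kg/m^3
t = m / (A * rho)
t = 2.6550e-05 / (1.4100e-03 * 18300)
t = 1.0290e-06 m = 1029.0 nm

1029.0


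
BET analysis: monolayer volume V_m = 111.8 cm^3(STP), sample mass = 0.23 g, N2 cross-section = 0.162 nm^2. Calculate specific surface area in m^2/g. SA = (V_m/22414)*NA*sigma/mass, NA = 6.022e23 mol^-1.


Number of moles in monolayer = V_m / 22414 = 111.8 / 22414 = 0.00498795
Number of molecules = moles * NA = 0.00498795 * 6.022e23
SA = molecules * sigma / mass
SA = (111.8 / 22414) * 6.022e23 * 0.162e-18 / 0.23
SA = 2115.7 m^2/g

2115.7


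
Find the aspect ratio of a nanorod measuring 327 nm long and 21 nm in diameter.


Aspect ratio AR = length / diameter
AR = 327 / 21
AR = 15.57

15.57


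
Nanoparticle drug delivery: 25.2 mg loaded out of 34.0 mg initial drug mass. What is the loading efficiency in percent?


Drug loading efficiency = (drug loaded / drug initial) * 100
DLE = 25.2 / 34.0 * 100
DLE = 0.7412 * 100
DLE = 74.12%

74.12


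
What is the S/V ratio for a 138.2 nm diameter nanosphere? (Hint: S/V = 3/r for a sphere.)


Radius r = 138.2/2 = 69.1 nm
S/V = 3 / r = 3 / 69.1
S/V = 0.0434 nm^-1

0.0434


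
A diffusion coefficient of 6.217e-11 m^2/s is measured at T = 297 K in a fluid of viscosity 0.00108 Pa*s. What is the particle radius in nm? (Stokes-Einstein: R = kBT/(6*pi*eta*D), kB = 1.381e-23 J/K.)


Stokes-Einstein: R = kB*T / (6*pi*eta*D)
R = 1.381e-23 * 297 / (6 * pi * 0.00108 * 6.217e-11)
R = 3.24074e-09 m = 3.24 nm

3.24


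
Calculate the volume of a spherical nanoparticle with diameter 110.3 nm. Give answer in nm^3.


Radius r = 110.3/2 = 55.15 nm
Volume V = (4/3) * pi * r^3
V = (4/3) * pi * (55.15)^3
V = 702627.53 nm^3

702627.53


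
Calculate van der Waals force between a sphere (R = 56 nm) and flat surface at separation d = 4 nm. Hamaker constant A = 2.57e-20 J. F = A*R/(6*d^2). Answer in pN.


Convert to SI: R = 56 nm = 5.6e-08 m, d = 4 nm = 4e-09 m
F = A * R / (6 * d^2)
F = 2.57e-20 * 5.6e-08 / (6 * (4e-09)^2)
F = 1.49917e-11 N = 14.992 pN

14.992
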